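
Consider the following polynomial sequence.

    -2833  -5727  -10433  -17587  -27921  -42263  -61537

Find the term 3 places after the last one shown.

-159631

D1: -2894, -4706, -7154, -10334, -14342, -19274
D2: -1812, -2448, -3180, -4008, -4932
D3: -636, -732, -828, -924
D4: -96, -96, -96
Fourth differences constant at -96.
-924 − 96 = -1020;  -4932 − 1020 = -5952;  -19274 − 5952 = -25226;  -61537 − 25226 = -86763
-1020 − 96 = -1116;  -5952 − 1116 = -7068;  -25226 − 7068 = -32294;  -86763 − 32294 = -119057
-1116 − 96 = -1212;  -7068 − 1212 = -8280;  -32294 − 8280 = -40574;  -119057 − 40574 = -159631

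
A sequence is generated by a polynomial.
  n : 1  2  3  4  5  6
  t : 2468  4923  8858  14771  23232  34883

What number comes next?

Δ: 2455  3935  5913  8461  11651
Δ²: 1480  1978  2548  3190
Δ³: 498  570  642
Δ⁴: 72  72
Fourth differences constant at 72.
642 + 72 = 714;  3190 + 714 = 3904;  11651 + 3904 = 15555;  34883 + 15555 = 50438

50438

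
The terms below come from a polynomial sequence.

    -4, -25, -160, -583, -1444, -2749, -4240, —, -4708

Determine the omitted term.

-5275

Using the first 7 terms:
Δ: -21, -135, -423, -861, -1305, -1491
Δ²: -114, -288, -438, -444, -186
Δ³: -174, -150, -6, 258
Δ⁴: 24, 144, 264
Δ⁵: 120, 120
Constant fifth difference = 120.
Extend forward: 264 + 120 = 384;  258 + 384 = 642;  -186 + 642 = 456;  -1491 + 456 = -1035;  -4240 − 1035 = -5275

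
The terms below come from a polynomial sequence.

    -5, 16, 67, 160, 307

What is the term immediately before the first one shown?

-8

First differences: 21  51  93  147
Second differences: 30  42  54
Third differences: 12  12
The third differences are constant at 12.
Work back: 30 − 12 = 18;  21 − 18 = 3;  -5 − 3 = -8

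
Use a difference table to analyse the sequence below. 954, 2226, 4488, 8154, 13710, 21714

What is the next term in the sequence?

32796

First differences: 1272 , 2262 , 3666 , 5556 , 8004
Second differences: 990 , 1404 , 1890 , 2448
Third differences: 414 , 486 , 558
Fourth differences: 72 , 72
Constant fourth difference = 72, so extend:
558 + 72 = 630;  2448 + 630 = 3078;  8004 + 3078 = 11082;  21714 + 11082 = 32796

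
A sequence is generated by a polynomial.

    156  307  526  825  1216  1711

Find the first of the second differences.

Δ: 151, 219, 299, 391, 495
Δ²: 68, 80, 92, 104
Δ³: 12, 12, 12

68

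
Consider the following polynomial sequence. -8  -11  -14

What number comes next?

Δ: -3  -3
Constant first difference = -3, so extend:
-14 − 3 = -17

-17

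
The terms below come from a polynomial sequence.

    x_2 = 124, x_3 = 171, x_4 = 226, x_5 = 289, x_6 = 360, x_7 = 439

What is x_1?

85

Δ: 47, 55, 63, 71, 79
Δ²: 8, 8, 8, 8
The second differences are constant at 8.
Work back: 47 − 8 = 39;  124 − 39 = 85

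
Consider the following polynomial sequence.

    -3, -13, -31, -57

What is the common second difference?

First differences: -10, -18, -26
Second differences: -8, -8

-8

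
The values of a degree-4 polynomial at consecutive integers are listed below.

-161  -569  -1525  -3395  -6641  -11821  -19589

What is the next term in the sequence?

D1: -408 , -956 , -1870 , -3246 , -5180 , -7768
D2: -548 , -914 , -1376 , -1934 , -2588
D3: -366 , -462 , -558 , -654
D4: -96 , -96 , -96
Fourth differences constant at -96.
-654 − 96 = -750;  -2588 − 750 = -3338;  -7768 − 3338 = -11106;  -19589 − 11106 = -30695

-30695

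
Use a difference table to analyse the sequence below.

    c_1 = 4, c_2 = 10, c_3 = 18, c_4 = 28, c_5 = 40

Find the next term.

54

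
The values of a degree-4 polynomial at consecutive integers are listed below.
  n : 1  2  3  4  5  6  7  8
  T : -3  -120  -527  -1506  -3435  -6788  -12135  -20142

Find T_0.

10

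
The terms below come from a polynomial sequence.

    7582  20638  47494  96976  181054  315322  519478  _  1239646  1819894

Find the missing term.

Using the first 7 terms:
D1: 13056  26856  49482  84078  134268  204156
D2: 13800  22626  34596  50190  69888
D3: 8826  11970  15594  19698
D4: 3144  3624  4104
D5: 480  480
Constant fifth difference = 480.
Extend forward: 4104 + 480 = 4584;  19698 + 4584 = 24282;  69888 + 24282 = 94170;  204156 + 94170 = 298326;  519478 + 298326 = 817804

817804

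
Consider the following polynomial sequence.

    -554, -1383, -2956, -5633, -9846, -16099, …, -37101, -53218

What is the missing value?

-24968

Using the first 6 terms:
Δ: -829  -1573  -2677  -4213  -6253
Δ²: -744  -1104  -1536  -2040
Δ³: -360  -432  -504
Δ⁴: -72  -72
Constant fourth difference = -72.
Extend forward: -504 − 72 = -576;  -2040 − 576 = -2616;  -6253 − 2616 = -8869;  -16099 − 8869 = -24968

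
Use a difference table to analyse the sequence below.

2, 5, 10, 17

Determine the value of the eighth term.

65

D1: 3 , 5 , 7
D2: 2 , 2
Constant second difference = 2, so extend:
7 + 2 = 9;  17 + 9 = 26
9 + 2 = 11;  26 + 11 = 37
11 + 2 = 13;  37 + 13 = 50
13 + 2 = 15;  50 + 15 = 65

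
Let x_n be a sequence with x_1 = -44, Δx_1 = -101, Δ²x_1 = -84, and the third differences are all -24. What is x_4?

-623

Build the table forward from the leading diagonal:
Δ³: -24, -24, -24, -24
Δ²: -84, -108, -132, -156
Δ: -101, -185, -293, -425
x: -44, -145, -330, -623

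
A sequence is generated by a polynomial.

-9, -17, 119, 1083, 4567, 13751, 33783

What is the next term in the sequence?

72259

First differences: -8, 136, 964, 3484, 9184, 20032
Second differences: 144, 828, 2520, 5700, 10848
Third differences: 684, 1692, 3180, 5148
Fourth differences: 1008, 1488, 1968
Fifth differences: 480, 480
Fifth differences constant at 480.
1968 + 480 = 2448;  5148 + 2448 = 7596;  10848 + 7596 = 18444;  20032 + 18444 = 38476;  33783 + 38476 = 72259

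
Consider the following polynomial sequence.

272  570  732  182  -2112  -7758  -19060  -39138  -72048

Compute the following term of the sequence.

Δ: 298, 162, -550, -2294, -5646, -11302, -20078, -32910
Δ²: -136, -712, -1744, -3352, -5656, -8776, -12832
Δ³: -576, -1032, -1608, -2304, -3120, -4056
Δ⁴: -456, -576, -696, -816, -936
Δ⁵: -120, -120, -120, -120
Constant fifth difference = -120, so extend:
-936 − 120 = -1056;  -4056 − 1056 = -5112;  -12832 − 5112 = -17944;  -32910 − 17944 = -50854;  -72048 − 50854 = -122902

-122902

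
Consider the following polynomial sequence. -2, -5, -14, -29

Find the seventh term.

-3, -9, -15
-6, -6
The second differences are constant (-6).
-15 − 6 = -21;  -29 − 21 = -50
-21 − 6 = -27;  -50 − 27 = -77
-27 − 6 = -33;  -77 − 33 = -110

-110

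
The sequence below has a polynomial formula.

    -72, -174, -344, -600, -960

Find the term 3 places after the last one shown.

Δ: -102  -170  -256  -360
Δ²: -68  -86  -104
Δ³: -18  -18
The third differences are constant (-18).
-104 − 18 = -122;  -360 − 122 = -482;  -960 − 482 = -1442
-122 − 18 = -140;  -482 − 140 = -622;  -1442 − 622 = -2064
-140 − 18 = -158;  -622 − 158 = -780;  -2064 − 780 = -2844

-2844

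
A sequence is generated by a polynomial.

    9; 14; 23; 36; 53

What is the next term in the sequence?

74

Δ: 5, 9, 13, 17
Δ²: 4, 4, 4
Constant second difference = 4, so extend:
17 + 4 = 21;  53 + 21 = 74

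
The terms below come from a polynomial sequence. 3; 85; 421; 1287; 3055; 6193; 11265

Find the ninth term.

First differences: 82, 336, 866, 1768, 3138, 5072
Second differences: 254, 530, 902, 1370, 1934
Third differences: 276, 372, 468, 564
Fourth differences: 96, 96, 96
The fourth differences are constant (96).
564 + 96 = 660;  1934 + 660 = 2594;  5072 + 2594 = 7666;  11265 + 7666 = 18931
660 + 96 = 756;  2594 + 756 = 3350;  7666 + 3350 = 11016;  18931 + 11016 = 29947

29947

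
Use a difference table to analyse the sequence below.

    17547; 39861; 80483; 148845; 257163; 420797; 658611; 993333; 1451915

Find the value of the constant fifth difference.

360

D1: 22314, 40622, 68362, 108318, 163634, 237814, 334722, 458582
D2: 18308, 27740, 39956, 55316, 74180, 96908, 123860
D3: 9432, 12216, 15360, 18864, 22728, 26952
D4: 2784, 3144, 3504, 3864, 4224
D5: 360, 360, 360, 360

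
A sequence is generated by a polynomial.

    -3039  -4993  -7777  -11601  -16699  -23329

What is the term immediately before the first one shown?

-1954, -2784, -3824, -5098, -6630
-830, -1040, -1274, -1532
-210, -234, -258
-24, -24
The fourth differences are constant at -24.
Work back: -210 + 24 = -186;  -830 + 186 = -644;  -1954 + 644 = -1310;  -3039 + 1310 = -1729

-1729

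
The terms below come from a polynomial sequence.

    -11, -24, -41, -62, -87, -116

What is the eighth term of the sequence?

D1: -13 , -17 , -21 , -25 , -29
D2: -4 , -4 , -4 , -4
Second differences constant at -4.
-29 − 4 = -33;  -116 − 33 = -149
-33 − 4 = -37;  -149 − 37 = -186

-186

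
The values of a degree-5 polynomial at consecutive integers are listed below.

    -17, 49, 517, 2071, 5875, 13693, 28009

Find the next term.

Δ: 66, 468, 1554, 3804, 7818, 14316
Δ²: 402, 1086, 2250, 4014, 6498
Δ³: 684, 1164, 1764, 2484
Δ⁴: 480, 600, 720
Δ⁵: 120, 120
Fifth differences constant at 120.
720 + 120 = 840;  2484 + 840 = 3324;  6498 + 3324 = 9822;  14316 + 9822 = 24138;  28009 + 24138 = 52147

52147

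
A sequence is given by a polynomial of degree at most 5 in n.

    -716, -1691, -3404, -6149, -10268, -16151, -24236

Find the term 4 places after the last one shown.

-975 , -1713 , -2745 , -4119 , -5883 , -8085
-738 , -1032 , -1374 , -1764 , -2202
-294 , -342 , -390 , -438
-48 , -48 , -48
The fourth differences are constant (-48).
-438 − 48 = -486;  -2202 − 486 = -2688;  -8085 − 2688 = -10773;  -24236 − 10773 = -35009
-486 − 48 = -534;  -2688 − 534 = -3222;  -10773 − 3222 = -13995;  -35009 − 13995 = -49004
-534 − 48 = -582;  -3222 − 582 = -3804;  -13995 − 3804 = -17799;  -49004 − 17799 = -66803
-582 − 48 = -630;  -3804 − 630 = -4434;  -17799 − 4434 = -22233;  -66803 − 22233 = -89036

-89036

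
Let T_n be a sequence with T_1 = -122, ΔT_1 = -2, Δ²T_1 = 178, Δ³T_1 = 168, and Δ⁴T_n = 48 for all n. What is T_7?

Build the table forward from the leading diagonal:
D4: 48  48  48  48  48  48  48
D3: 168  216  264  312  360  408  456
D2: 178  346  562  826  1138  1498  1906
D1: -2  176  522  1084  1910  3048  4546
T: -122  -124  52  574  1658  3568  6616

6616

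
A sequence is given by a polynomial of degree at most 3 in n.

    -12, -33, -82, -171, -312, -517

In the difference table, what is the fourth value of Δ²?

D1: -21, -49, -89, -141, -205
D2: -28, -40, -52, -64
D3: -12, -12, -12

-64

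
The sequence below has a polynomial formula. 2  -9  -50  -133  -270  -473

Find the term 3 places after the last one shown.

-1598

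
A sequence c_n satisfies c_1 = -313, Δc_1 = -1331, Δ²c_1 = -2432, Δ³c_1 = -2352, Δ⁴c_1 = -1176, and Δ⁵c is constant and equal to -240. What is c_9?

-306529

Build the table forward from the leading diagonal:
Fifth differences: -240  -240  -240  -240  -240  -240  -240  -240  -240
Fourth differences: -1176  -1416  -1656  -1896  -2136  -2376  -2616  -2856  -3096
Third differences: -2352  -3528  -4944  -6600  -8496  -10632  -13008  -15624  -18480
Second differences: -2432  -4784  -8312  -13256  -19856  -28352  -38984  -51992  -67616
First differences: -1331  -3763  -8547  -16859  -30115  -49971  -78323  -117307  -169299
c: -313  -1644  -5407  -13954  -30813  -60928  -110899  -189222  -306529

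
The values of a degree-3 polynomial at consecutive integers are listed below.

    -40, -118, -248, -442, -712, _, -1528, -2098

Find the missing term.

-1070

Using the first 5 terms:
D1: -78  -130  -194  -270
D2: -52  -64  -76
D3: -12  -12
Constant third difference = -12.
Extend forward: -76 − 12 = -88;  -270 − 88 = -358;  -712 − 358 = -1070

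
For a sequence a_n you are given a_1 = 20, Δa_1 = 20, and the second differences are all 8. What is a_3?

68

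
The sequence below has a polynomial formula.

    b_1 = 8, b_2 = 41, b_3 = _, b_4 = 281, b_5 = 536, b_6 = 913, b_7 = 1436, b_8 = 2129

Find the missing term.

Using the last 5 terms:
255  377  523  693
122  146  170
24  24
Constant third difference = 24.
Extend backward: 122 − 24 = 98;  255 − 98 = 157;  281 − 157 = 124

124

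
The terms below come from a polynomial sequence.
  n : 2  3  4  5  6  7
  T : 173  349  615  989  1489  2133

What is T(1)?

69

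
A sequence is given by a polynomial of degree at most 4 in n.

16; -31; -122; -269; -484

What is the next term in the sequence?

-779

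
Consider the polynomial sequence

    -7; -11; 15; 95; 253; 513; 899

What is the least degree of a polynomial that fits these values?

3

First differences: -4, 26, 80, 158, 260, 386
Second differences: 30, 54, 78, 102, 126
Third differences: 24, 24, 24, 24
The third differences are constant, so the polynomial has degree 3.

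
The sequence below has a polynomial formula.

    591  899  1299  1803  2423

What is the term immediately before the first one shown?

363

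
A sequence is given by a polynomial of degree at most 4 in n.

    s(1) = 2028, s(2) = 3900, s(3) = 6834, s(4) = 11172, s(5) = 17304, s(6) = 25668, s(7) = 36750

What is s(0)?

1872  2934  4338  6132  8364  11082
1062  1404  1794  2232  2718
342  390  438  486
48  48  48
The fourth differences are constant at 48.
Work back: 342 − 48 = 294;  1062 − 294 = 768;  1872 − 768 = 1104;  2028 − 1104 = 924

924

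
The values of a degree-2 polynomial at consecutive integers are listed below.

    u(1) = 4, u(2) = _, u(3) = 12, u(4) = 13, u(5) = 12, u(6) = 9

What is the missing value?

Using the last 4 terms:
Δ: 1  -1  -3
Δ²: -2  -2
Constant second difference = -2.
Extend backward: 1 + 2 = 3;  12 − 3 = 9

9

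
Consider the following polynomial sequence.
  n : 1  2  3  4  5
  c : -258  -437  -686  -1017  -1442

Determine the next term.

First differences: -179, -249, -331, -425
Second differences: -70, -82, -94
Third differences: -12, -12
The third differences are constant (-12).
-94 − 12 = -106;  -425 − 106 = -531;  -1442 − 531 = -1973

-1973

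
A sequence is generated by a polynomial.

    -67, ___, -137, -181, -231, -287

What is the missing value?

-99

Using the last 4 terms:
Δ: -44  -50  -56
Δ²: -6  -6
Constant second difference = -6.
Extend backward: -44 + 6 = -38;  -137 + 38 = -99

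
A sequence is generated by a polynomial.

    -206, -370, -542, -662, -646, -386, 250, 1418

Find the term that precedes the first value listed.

-86

D1: -164, -172, -120, 16, 260, 636, 1168
D2: -8, 52, 136, 244, 376, 532
D3: 60, 84, 108, 132, 156
D4: 24, 24, 24, 24
The fourth differences are constant at 24.
Work back: 60 − 24 = 36;  -8 − 36 = -44;  -164 + 44 = -120;  -206 + 120 = -86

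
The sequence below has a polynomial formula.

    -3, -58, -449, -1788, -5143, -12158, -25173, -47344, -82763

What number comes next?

First differences: -55, -391, -1339, -3355, -7015, -13015, -22171, -35419
Second differences: -336, -948, -2016, -3660, -6000, -9156, -13248
Third differences: -612, -1068, -1644, -2340, -3156, -4092
Fourth differences: -456, -576, -696, -816, -936
Fifth differences: -120, -120, -120, -120
The fifth differences are constant (-120).
-936 − 120 = -1056;  -4092 − 1056 = -5148;  -13248 − 5148 = -18396;  -35419 − 18396 = -53815;  -82763 − 53815 = -136578

-136578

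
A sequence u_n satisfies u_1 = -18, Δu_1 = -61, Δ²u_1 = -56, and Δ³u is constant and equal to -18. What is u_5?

-670

Build the table forward from the leading diagonal:
Third differences: -18  -18  -18  -18  -18
Second differences: -56  -74  -92  -110  -128
First differences: -61  -117  -191  -283  -393
u: -18  -79  -196  -387  -670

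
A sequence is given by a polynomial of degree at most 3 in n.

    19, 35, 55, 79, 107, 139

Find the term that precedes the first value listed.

16  20  24  28  32
4  4  4  4
The second differences are constant at 4.
Work back: 16 − 4 = 12;  19 − 12 = 7

7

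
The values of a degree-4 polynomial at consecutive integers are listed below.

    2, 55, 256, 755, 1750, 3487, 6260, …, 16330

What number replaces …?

10411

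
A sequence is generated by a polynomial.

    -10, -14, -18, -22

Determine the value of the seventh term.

-34

D1: -4, -4, -4
The first differences are constant (-4).
-22 − 4 = -26
-26 − 4 = -30
-30 − 4 = -34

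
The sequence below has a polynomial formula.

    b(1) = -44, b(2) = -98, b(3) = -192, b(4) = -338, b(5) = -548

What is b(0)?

First differences: -54  -94  -146  -210
Second differences: -40  -52  -64
Third differences: -12  -12
The third differences are constant at -12.
Work back: -40 + 12 = -28;  -54 + 28 = -26;  -44 + 26 = -18

-18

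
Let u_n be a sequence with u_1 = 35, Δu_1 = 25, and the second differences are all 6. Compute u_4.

Build the table forward from the leading diagonal:
D2: 6  6  6  6
D1: 25  31  37  43
u: 35  60  91  128

128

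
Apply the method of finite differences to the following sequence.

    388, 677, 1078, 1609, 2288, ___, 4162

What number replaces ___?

3133

Using the first 5 terms:
Δ: 289  401  531  679
Δ²: 112  130  148
Δ³: 18  18
Constant third difference = 18.
Extend forward: 148 + 18 = 166;  679 + 166 = 845;  2288 + 845 = 3133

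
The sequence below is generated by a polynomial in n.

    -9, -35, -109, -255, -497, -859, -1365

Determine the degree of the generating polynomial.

3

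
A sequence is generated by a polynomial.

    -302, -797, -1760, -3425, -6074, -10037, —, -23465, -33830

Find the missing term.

-15692

Using the first 6 terms:
-495  -963  -1665  -2649  -3963
-468  -702  -984  -1314
-234  -282  -330
-48  -48
Constant fourth difference = -48.
Extend forward: -330 − 48 = -378;  -1314 − 378 = -1692;  -3963 − 1692 = -5655;  -10037 − 5655 = -15692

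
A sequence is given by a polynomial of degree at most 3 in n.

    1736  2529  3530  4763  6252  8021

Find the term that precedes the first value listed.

1127

793, 1001, 1233, 1489, 1769
208, 232, 256, 280
24, 24, 24
The third differences are constant at 24.
Work back: 208 − 24 = 184;  793 − 184 = 609;  1736 − 609 = 1127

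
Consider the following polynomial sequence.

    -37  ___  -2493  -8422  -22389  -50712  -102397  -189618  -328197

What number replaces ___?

-492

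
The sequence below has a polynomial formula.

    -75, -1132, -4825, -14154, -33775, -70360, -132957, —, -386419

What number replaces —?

Using the first 7 terms:
Δ: -1057  -3693  -9329  -19621  -36585  -62597
Δ²: -2636  -5636  -10292  -16964  -26012
Δ³: -3000  -4656  -6672  -9048
Δ⁴: -1656  -2016  -2376
Δ⁵: -360  -360
Constant fifth difference = -360.
Extend forward: -2376 − 360 = -2736;  -9048 − 2736 = -11784;  -26012 − 11784 = -37796;  -62597 − 37796 = -100393;  -132957 − 100393 = -233350

-233350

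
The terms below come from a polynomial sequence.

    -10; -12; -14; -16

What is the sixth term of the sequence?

-20

First differences: -2, -2, -2
Constant first difference = -2, so extend:
-16 − 2 = -18
-18 − 2 = -20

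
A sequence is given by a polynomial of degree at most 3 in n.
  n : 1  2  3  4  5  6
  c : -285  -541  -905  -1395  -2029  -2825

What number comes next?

Δ: -256 , -364 , -490 , -634 , -796
Δ²: -108 , -126 , -144 , -162
Δ³: -18 , -18 , -18
Constant third difference = -18, so extend:
-162 − 18 = -180;  -796 − 180 = -976;  -2825 − 976 = -3801

-3801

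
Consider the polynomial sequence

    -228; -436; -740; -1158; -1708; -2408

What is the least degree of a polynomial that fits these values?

-208, -304, -418, -550, -700
-96, -114, -132, -150
-18, -18, -18
The third differences are constant, so the polynomial has degree 3.

3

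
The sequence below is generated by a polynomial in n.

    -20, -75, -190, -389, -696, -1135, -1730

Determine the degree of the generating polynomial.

Δ: -55, -115, -199, -307, -439, -595
Δ²: -60, -84, -108, -132, -156
Δ³: -24, -24, -24, -24
The third differences are constant, so the polynomial has degree 3.

3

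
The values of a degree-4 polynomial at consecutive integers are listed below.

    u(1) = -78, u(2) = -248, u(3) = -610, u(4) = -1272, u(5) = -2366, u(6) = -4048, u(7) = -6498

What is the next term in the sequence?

D1: -170, -362, -662, -1094, -1682, -2450
D2: -192, -300, -432, -588, -768
D3: -108, -132, -156, -180
D4: -24, -24, -24
Constant fourth difference = -24, so extend:
-180 − 24 = -204;  -768 − 204 = -972;  -2450 − 972 = -3422;  -6498 − 3422 = -9920

-9920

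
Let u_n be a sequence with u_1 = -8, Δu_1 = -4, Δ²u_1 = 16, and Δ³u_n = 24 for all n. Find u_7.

688

Build the table forward from the leading diagonal:
Third differences: 24  24  24  24  24  24  24
Second differences: 16  40  64  88  112  136  160
First differences: -4  12  52  116  204  316  452
u: -8  -12  0  52  168  372  688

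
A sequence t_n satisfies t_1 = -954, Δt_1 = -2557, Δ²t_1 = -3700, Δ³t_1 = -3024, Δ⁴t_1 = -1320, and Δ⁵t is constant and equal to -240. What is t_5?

-46798

Build the table forward from the leading diagonal:
Fifth differences: -240  -240  -240  -240  -240
Fourth differences: -1320  -1560  -1800  -2040  -2280
Third differences: -3024  -4344  -5904  -7704  -9744
Second differences: -3700  -6724  -11068  -16972  -24676
First differences: -2557  -6257  -12981  -24049  -41021
t: -954  -3511  -9768  -22749  -46798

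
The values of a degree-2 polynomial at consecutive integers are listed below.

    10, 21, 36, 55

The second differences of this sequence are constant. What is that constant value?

4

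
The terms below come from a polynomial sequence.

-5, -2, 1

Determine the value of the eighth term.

16

First differences: 3  3
Constant first difference = 3, so extend:
1 + 3 = 4
4 + 3 = 7
7 + 3 = 10
10 + 3 = 13
13 + 3 = 16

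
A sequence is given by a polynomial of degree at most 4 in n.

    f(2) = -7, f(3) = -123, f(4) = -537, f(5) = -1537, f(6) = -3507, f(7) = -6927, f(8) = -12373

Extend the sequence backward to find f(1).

Δ: -116, -414, -1000, -1970, -3420, -5446
Δ²: -298, -586, -970, -1450, -2026
Δ³: -288, -384, -480, -576
Δ⁴: -96, -96, -96
The fourth differences are constant at -96.
Work back: -288 + 96 = -192;  -298 + 192 = -106;  -116 + 106 = -10;  -7 + 10 = 3

3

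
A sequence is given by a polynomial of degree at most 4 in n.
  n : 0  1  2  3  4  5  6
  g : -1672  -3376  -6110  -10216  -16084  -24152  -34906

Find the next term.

-48880

First differences: -1704 , -2734 , -4106 , -5868 , -8068 , -10754
Second differences: -1030 , -1372 , -1762 , -2200 , -2686
Third differences: -342 , -390 , -438 , -486
Fourth differences: -48 , -48 , -48
Fourth differences constant at -48.
-486 − 48 = -534;  -2686 − 534 = -3220;  -10754 − 3220 = -13974;  -34906 − 13974 = -48880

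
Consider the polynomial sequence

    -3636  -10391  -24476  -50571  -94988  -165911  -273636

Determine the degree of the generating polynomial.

D1: -6755, -14085, -26095, -44417, -70923, -107725
D2: -7330, -12010, -18322, -26506, -36802
D3: -4680, -6312, -8184, -10296
D4: -1632, -1872, -2112
D5: -240, -240
The fifth differences are constant, so the polynomial has degree 5.

5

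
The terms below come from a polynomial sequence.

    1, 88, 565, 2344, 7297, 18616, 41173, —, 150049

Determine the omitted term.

Using the first 7 terms:
87, 477, 1779, 4953, 11319, 22557
390, 1302, 3174, 6366, 11238
912, 1872, 3192, 4872
960, 1320, 1680
360, 360
Constant fifth difference = 360.
Extend forward: 1680 + 360 = 2040;  4872 + 2040 = 6912;  11238 + 6912 = 18150;  22557 + 18150 = 40707;  41173 + 40707 = 81880

81880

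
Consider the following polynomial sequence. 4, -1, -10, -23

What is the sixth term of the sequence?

Δ: -5  -9  -13
Δ²: -4  -4
Second differences constant at -4.
-13 − 4 = -17;  -23 − 17 = -40
-17 − 4 = -21;  -40 − 21 = -61

-61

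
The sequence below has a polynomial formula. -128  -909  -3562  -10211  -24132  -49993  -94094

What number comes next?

D1: -781, -2653, -6649, -13921, -25861, -44101
D2: -1872, -3996, -7272, -11940, -18240
D3: -2124, -3276, -4668, -6300
D4: -1152, -1392, -1632
D5: -240, -240
Fifth differences constant at -240.
-1632 − 240 = -1872;  -6300 − 1872 = -8172;  -18240 − 8172 = -26412;  -44101 − 26412 = -70513;  -94094 − 70513 = -164607

-164607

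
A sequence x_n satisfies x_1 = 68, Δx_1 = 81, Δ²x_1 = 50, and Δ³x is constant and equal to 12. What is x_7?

Build the table forward from the leading diagonal:
Third differences: 12  12  12  12  12  12  12
Second differences: 50  62  74  86  98  110  122
First differences: 81  131  193  267  353  451  561
x: 68  149  280  473  740  1093  1544

1544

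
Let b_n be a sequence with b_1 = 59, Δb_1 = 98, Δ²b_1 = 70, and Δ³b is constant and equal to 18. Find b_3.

Build the table forward from the leading diagonal:
D3: 18, 18, 18
D2: 70, 88, 106
D1: 98, 168, 256
b: 59, 157, 325

325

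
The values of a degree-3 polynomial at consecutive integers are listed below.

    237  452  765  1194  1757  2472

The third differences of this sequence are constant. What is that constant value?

18

Δ: 215, 313, 429, 563, 715
Δ²: 98, 116, 134, 152
Δ³: 18, 18, 18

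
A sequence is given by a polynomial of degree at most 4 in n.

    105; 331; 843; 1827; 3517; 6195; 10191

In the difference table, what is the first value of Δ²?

D1: 226, 512, 984, 1690, 2678, 3996
D2: 286, 472, 706, 988, 1318
D3: 186, 234, 282, 330
D4: 48, 48, 48

286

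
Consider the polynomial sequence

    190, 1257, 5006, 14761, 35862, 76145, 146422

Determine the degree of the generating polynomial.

5

Δ: 1067, 3749, 9755, 21101, 40283, 70277
Δ²: 2682, 6006, 11346, 19182, 29994
Δ³: 3324, 5340, 7836, 10812
Δ⁴: 2016, 2496, 2976
Δ⁵: 480, 480
The fifth differences are constant, so the polynomial has degree 5.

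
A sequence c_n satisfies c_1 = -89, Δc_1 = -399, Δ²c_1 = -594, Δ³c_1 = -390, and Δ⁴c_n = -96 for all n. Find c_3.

-1481

Build the table forward from the leading diagonal:
Δ⁴: -96  -96  -96
Δ³: -390  -486  -582
Δ²: -594  -984  -1470
Δ: -399  -993  -1977
c: -89  -488  -1481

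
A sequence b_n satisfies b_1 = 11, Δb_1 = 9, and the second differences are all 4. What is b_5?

Build the table forward from the leading diagonal:
D2: 4, 4, 4, 4, 4
D1: 9, 13, 17, 21, 25
b: 11, 20, 33, 50, 71

71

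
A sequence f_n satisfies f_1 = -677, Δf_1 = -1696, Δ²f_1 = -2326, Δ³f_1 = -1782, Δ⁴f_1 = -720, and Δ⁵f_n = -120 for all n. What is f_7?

Build the table forward from the leading diagonal:
D5: -120  -120  -120  -120  -120  -120  -120
D4: -720  -840  -960  -1080  -1200  -1320  -1440
D3: -1782  -2502  -3342  -4302  -5382  -6582  -7902
D2: -2326  -4108  -6610  -9952  -14254  -19636  -26218
D1: -1696  -4022  -8130  -14740  -24692  -38946  -58582
f: -677  -2373  -6395  -14525  -29265  -53957  -92903

-92903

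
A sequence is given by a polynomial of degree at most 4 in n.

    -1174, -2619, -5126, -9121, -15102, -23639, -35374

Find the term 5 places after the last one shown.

D1: -1445 , -2507 , -3995 , -5981 , -8537 , -11735
D2: -1062 , -1488 , -1986 , -2556 , -3198
D3: -426 , -498 , -570 , -642
D4: -72 , -72 , -72
Fourth differences constant at -72.
-642 − 72 = -714;  -3198 − 714 = -3912;  -11735 − 3912 = -15647;  -35374 − 15647 = -51021
-714 − 72 = -786;  -3912 − 786 = -4698;  -15647 − 4698 = -20345;  -51021 − 20345 = -71366
-786 − 72 = -858;  -4698 − 858 = -5556;  -20345 − 5556 = -25901;  -71366 − 25901 = -97267
-858 − 72 = -930;  -5556 − 930 = -6486;  -25901 − 6486 = -32387;  -97267 − 32387 = -129654
-930 − 72 = -1002;  -6486 − 1002 = -7488;  -32387 − 7488 = -39875;  -129654 − 39875 = -169529

-169529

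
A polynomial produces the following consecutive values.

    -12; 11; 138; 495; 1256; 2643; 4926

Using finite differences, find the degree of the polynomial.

4

Δ: 23, 127, 357, 761, 1387, 2283
Δ²: 104, 230, 404, 626, 896
Δ³: 126, 174, 222, 270
Δ⁴: 48, 48, 48
The fourth differences are constant, so the polynomial has degree 4.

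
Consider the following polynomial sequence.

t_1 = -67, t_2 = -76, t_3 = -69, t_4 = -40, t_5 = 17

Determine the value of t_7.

239

-9, 7, 29, 57
16, 22, 28
6, 6
Third differences constant at 6.
28 + 6 = 34;  57 + 34 = 91;  17 + 91 = 108
34 + 6 = 40;  91 + 40 = 131;  108 + 131 = 239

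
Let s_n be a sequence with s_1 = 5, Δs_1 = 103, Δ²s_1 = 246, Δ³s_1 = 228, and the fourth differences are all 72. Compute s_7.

9953

Build the table forward from the leading diagonal:
Fourth differences: 72  72  72  72  72  72  72
Third differences: 228  300  372  444  516  588  660
Second differences: 246  474  774  1146  1590  2106  2694
First differences: 103  349  823  1597  2743  4333  6439
s: 5  108  457  1280  2877  5620  9953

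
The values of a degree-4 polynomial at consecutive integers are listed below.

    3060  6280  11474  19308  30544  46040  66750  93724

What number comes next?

D1: 3220, 5194, 7834, 11236, 15496, 20710, 26974
D2: 1974, 2640, 3402, 4260, 5214, 6264
D3: 666, 762, 858, 954, 1050
D4: 96, 96, 96, 96
Fourth differences constant at 96.
1050 + 96 = 1146;  6264 + 1146 = 7410;  26974 + 7410 = 34384;  93724 + 34384 = 128108

128108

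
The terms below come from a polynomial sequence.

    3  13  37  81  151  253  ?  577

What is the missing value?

393

Using the first 6 terms:
D1: 10, 24, 44, 70, 102
D2: 14, 20, 26, 32
D3: 6, 6, 6
Constant third difference = 6.
Extend forward: 32 + 6 = 38;  102 + 38 = 140;  253 + 140 = 393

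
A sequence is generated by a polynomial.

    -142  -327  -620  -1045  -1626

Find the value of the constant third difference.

-24

First differences: -185, -293, -425, -581
Second differences: -108, -132, -156
Third differences: -24, -24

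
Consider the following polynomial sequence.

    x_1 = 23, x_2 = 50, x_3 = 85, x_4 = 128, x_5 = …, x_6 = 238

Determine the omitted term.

179

Using the first 4 terms:
27  35  43
8  8
Constant second difference = 8.
Extend forward: 43 + 8 = 51;  128 + 51 = 179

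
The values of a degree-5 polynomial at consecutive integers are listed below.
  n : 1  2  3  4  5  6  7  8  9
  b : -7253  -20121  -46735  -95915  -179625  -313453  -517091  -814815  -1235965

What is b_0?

-1975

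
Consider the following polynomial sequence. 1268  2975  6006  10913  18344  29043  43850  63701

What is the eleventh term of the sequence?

164318

D1: 1707 , 3031 , 4907 , 7431 , 10699 , 14807 , 19851
D2: 1324 , 1876 , 2524 , 3268 , 4108 , 5044
D3: 552 , 648 , 744 , 840 , 936
D4: 96 , 96 , 96 , 96
The fourth differences are constant (96).
936 + 96 = 1032;  5044 + 1032 = 6076;  19851 + 6076 = 25927;  63701 + 25927 = 89628
1032 + 96 = 1128;  6076 + 1128 = 7204;  25927 + 7204 = 33131;  89628 + 33131 = 122759
1128 + 96 = 1224;  7204 + 1224 = 8428;  33131 + 8428 = 41559;  122759 + 41559 = 164318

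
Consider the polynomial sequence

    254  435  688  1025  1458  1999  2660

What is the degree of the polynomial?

3

D1: 181, 253, 337, 433, 541, 661
D2: 72, 84, 96, 108, 120
D3: 12, 12, 12, 12
The third differences are constant, so the polynomial has degree 3.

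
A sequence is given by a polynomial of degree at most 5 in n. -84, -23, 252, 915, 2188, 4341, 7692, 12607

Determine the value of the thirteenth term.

76812

61  275  663  1273  2153  3351  4915
214  388  610  880  1198  1564
174  222  270  318  366
48  48  48  48
Fourth differences constant at 48.
366 + 48 = 414;  1564 + 414 = 1978;  4915 + 1978 = 6893;  12607 + 6893 = 19500
414 + 48 = 462;  1978 + 462 = 2440;  6893 + 2440 = 9333;  19500 + 9333 = 28833
462 + 48 = 510;  2440 + 510 = 2950;  9333 + 2950 = 12283;  28833 + 12283 = 41116
510 + 48 = 558;  2950 + 558 = 3508;  12283 + 3508 = 15791;  41116 + 15791 = 56907
558 + 48 = 606;  3508 + 606 = 4114;  15791 + 4114 = 19905;  56907 + 19905 = 76812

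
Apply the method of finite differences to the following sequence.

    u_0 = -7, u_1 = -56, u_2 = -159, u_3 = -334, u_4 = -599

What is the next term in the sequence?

-49 , -103 , -175 , -265
-54 , -72 , -90
-18 , -18
Constant third difference = -18, so extend:
-90 − 18 = -108;  -265 − 108 = -373;  -599 − 373 = -972

-972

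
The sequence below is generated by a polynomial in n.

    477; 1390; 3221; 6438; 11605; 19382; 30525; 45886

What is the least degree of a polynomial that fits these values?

4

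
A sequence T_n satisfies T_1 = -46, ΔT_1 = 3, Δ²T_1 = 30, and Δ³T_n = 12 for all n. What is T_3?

Build the table forward from the leading diagonal:
Third differences: 12, 12, 12
Second differences: 30, 42, 54
First differences: 3, 33, 75
T: -46, -43, -10

-10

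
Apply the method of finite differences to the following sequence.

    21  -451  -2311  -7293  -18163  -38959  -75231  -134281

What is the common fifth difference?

-240

First differences: -472, -1860, -4982, -10870, -20796, -36272, -59050
Second differences: -1388, -3122, -5888, -9926, -15476, -22778
Third differences: -1734, -2766, -4038, -5550, -7302
Fourth differences: -1032, -1272, -1512, -1752
Fifth differences: -240, -240, -240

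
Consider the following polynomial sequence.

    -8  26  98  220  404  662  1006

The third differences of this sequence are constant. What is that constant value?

12

Δ: 34, 72, 122, 184, 258, 344
Δ²: 38, 50, 62, 74, 86
Δ³: 12, 12, 12, 12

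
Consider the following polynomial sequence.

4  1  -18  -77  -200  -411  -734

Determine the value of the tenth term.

First differences: -3, -19, -59, -123, -211, -323
Second differences: -16, -40, -64, -88, -112
Third differences: -24, -24, -24, -24
Constant third difference = -24, so extend:
-112 − 24 = -136;  -323 − 136 = -459;  -734 − 459 = -1193
-136 − 24 = -160;  -459 − 160 = -619;  -1193 − 619 = -1812
-160 − 24 = -184;  -619 − 184 = -803;  -1812 − 803 = -2615

-2615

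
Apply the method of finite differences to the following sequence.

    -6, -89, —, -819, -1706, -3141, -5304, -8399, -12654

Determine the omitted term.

-324

Using the last 6 terms:
First differences: -887  -1435  -2163  -3095  -4255
Second differences: -548  -728  -932  -1160
Third differences: -180  -204  -228
Fourth differences: -24  -24
Constant fourth difference = -24.
Extend backward: -180 + 24 = -156;  -548 + 156 = -392;  -887 + 392 = -495;  -819 + 495 = -324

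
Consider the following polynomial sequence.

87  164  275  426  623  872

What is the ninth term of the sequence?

1991

Δ: 77 , 111 , 151 , 197 , 249
Δ²: 34 , 40 , 46 , 52
Δ³: 6 , 6 , 6
Constant third difference = 6, so extend:
52 + 6 = 58;  249 + 58 = 307;  872 + 307 = 1179
58 + 6 = 64;  307 + 64 = 371;  1179 + 371 = 1550
64 + 6 = 70;  371 + 70 = 441;  1550 + 441 = 1991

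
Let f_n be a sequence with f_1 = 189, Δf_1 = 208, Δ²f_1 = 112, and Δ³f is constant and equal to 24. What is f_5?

1789

Build the table forward from the leading diagonal:
Δ³: 24  24  24  24  24
Δ²: 112  136  160  184  208
Δ: 208  320  456  616  800
f: 189  397  717  1173  1789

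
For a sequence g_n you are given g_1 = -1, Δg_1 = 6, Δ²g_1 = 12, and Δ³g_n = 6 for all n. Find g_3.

23

Build the table forward from the leading diagonal:
D3: 6, 6, 6
D2: 12, 18, 24
D1: 6, 18, 36
g: -1, 5, 23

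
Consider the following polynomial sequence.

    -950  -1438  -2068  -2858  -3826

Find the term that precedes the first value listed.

First differences: -488, -630, -790, -968
Second differences: -142, -160, -178
Third differences: -18, -18
The third differences are constant at -18.
Work back: -142 + 18 = -124;  -488 + 124 = -364;  -950 + 364 = -586

-586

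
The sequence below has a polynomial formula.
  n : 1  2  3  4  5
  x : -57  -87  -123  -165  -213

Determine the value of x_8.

First differences: -30, -36, -42, -48
Second differences: -6, -6, -6
Constant second difference = -6, so extend:
-48 − 6 = -54;  -213 − 54 = -267
-54 − 6 = -60;  -267 − 60 = -327
-60 − 6 = -66;  -327 − 66 = -393

-393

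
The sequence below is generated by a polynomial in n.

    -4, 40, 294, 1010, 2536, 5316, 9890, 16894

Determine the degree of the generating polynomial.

D1: 44, 254, 716, 1526, 2780, 4574, 7004
D2: 210, 462, 810, 1254, 1794, 2430
D3: 252, 348, 444, 540, 636
D4: 96, 96, 96, 96
The fourth differences are constant, so the polynomial has degree 4.

4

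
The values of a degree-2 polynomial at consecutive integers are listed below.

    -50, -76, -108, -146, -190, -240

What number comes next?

Δ: -26, -32, -38, -44, -50
Δ²: -6, -6, -6, -6
The second differences are constant (-6).
-50 − 6 = -56;  -240 − 56 = -296

-296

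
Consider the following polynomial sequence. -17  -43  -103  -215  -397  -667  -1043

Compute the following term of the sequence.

First differences: -26  -60  -112  -182  -270  -376
Second differences: -34  -52  -70  -88  -106
Third differences: -18  -18  -18  -18
Third differences constant at -18.
-106 − 18 = -124;  -376 − 124 = -500;  -1043 − 500 = -1543

-1543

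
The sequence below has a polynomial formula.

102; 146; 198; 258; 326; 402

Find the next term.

486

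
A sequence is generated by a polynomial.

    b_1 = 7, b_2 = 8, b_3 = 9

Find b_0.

6

D1: 1  1
The first differences are constant at 1.
Work back: 7 − 1 = 6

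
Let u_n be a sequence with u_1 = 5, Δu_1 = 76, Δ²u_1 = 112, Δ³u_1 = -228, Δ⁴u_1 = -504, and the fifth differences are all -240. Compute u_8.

-27771

Build the table forward from the leading diagonal:
Fifth differences: -240  -240  -240  -240  -240  -240  -240  -240
Fourth differences: -504  -744  -984  -1224  -1464  -1704  -1944  -2184
Third differences: -228  -732  -1476  -2460  -3684  -5148  -6852  -8796
Second differences: 112  -116  -848  -2324  -4784  -8468  -13616  -20468
First differences: 76  188  72  -776  -3100  -7884  -16352  -29968
u: 5  81  269  341  -435  -3535  -11419  -27771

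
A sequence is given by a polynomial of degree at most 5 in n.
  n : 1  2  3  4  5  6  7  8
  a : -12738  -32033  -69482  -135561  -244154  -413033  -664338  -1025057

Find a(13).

First differences: -19295 , -37449 , -66079 , -108593 , -168879 , -251305 , -360719
Second differences: -18154 , -28630 , -42514 , -60286 , -82426 , -109414
Third differences: -10476 , -13884 , -17772 , -22140 , -26988
Fourth differences: -3408 , -3888 , -4368 , -4848
Fifth differences: -480 , -480 , -480
Fifth differences constant at -480.
-4848 − 480 = -5328;  -26988 − 5328 = -32316;  -109414 − 32316 = -141730;  -360719 − 141730 = -502449;  -1025057 − 502449 = -1527506
-5328 − 480 = -5808;  -32316 − 5808 = -38124;  -141730 − 38124 = -179854;  -502449 − 179854 = -682303;  -1527506 − 682303 = -2209809
-5808 − 480 = -6288;  -38124 − 6288 = -44412;  -179854 − 44412 = -224266;  -682303 − 224266 = -906569;  -2209809 − 906569 = -3116378
-6288 − 480 = -6768;  -44412 − 6768 = -51180;  -224266 − 51180 = -275446;  -906569 − 275446 = -1182015;  -3116378 − 1182015 = -4298393
-6768 − 480 = -7248;  -51180 − 7248 = -58428;  -275446 − 58428 = -333874;  -1182015 − 333874 = -1515889;  -4298393 − 1515889 = -5814282

-5814282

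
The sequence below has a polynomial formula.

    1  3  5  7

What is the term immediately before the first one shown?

-1

D1: 2  2  2
The first differences are constant at 2.
Work back: 1 − 2 = -1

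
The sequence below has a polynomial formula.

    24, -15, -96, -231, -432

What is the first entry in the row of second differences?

D1: -39, -81, -135, -201
D2: -42, -54, -66
D3: -12, -12

-42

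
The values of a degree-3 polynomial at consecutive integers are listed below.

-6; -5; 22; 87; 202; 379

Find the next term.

630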